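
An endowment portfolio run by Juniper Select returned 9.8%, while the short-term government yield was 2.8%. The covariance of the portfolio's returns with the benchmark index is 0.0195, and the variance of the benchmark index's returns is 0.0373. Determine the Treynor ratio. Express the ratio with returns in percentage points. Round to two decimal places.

β = Cov / Var = 0.0195 / 0.0373 = 0.5228
Treynor = (Rp − Rf) / β = (9.8% − 2.8%) / 0.5228 = 7.00 / 0.5228 = 13.3894

13.39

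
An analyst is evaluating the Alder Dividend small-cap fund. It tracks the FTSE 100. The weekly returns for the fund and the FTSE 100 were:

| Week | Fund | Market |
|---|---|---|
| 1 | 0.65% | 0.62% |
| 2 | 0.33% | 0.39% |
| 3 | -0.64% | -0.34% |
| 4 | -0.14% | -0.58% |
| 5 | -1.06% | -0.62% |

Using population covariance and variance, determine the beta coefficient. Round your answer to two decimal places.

1.06

r̄p = -0.1720%,  r̄m = -0.1060%
Cov = Σ(rp − r̄p)(rm − r̄m) / 5 = 0.2793
Var(rm) = Σ(rm − r̄m)² / 5 = 0.2633
β = Cov / Var = 0.2793 / 0.2633 = 1.0608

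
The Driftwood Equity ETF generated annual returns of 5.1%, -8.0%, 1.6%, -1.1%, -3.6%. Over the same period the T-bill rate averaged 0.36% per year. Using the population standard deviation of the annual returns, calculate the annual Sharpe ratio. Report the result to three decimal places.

-0.350

Mean return r̄ = -6.00 / 5 = -1.2000%
Population σ = √[Σ(r − r̄)² / 5] = √[99.5400 / 5] = √19.9080 = 4.4618%
Sharpe = (r̄ − rf) / σ = (-1.2000 − 0.36) / 4.4618 = -1.5600 / 4.4618 = -0.3496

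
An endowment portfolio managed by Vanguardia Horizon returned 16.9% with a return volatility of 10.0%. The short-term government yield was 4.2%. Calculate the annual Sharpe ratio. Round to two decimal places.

1.27

Sharpe = (Rp − Rf) / σp = (16.9% − 4.2%) / 10.0% = 12.70% / 10.0% = 1.2700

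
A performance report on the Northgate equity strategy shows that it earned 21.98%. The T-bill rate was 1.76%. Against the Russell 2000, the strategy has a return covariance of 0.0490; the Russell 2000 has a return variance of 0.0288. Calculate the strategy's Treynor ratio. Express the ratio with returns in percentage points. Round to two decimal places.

11.88

β = Cov / Var = 0.0490 / 0.0288 = 1.7014
Treynor = (Rp − Rf) / β = (21.98% − 1.76%) / 1.7014 = 20.22 / 1.7014 = 11.8843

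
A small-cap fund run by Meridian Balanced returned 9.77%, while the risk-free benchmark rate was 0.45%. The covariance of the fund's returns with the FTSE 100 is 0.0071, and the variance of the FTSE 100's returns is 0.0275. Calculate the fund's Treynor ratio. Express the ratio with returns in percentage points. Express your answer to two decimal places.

36.10

β = Cov / Var = 0.0071 / 0.0275 = 0.2582
Treynor = (Rp − Rf) / β = (9.77% − 0.45%) / 0.2582 = 9.32 / 0.2582 = 36.0960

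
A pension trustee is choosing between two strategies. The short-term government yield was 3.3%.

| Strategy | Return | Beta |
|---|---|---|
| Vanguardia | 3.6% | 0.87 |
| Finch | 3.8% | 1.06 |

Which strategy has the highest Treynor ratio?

Vanguardia: Treynor = (3.6% − 3.3%) / 0.87 = 0.345
Finch: Treynor = (3.8% − 3.3%) / 1.06 = 0.472
Highest: Finch (0.472).

Finch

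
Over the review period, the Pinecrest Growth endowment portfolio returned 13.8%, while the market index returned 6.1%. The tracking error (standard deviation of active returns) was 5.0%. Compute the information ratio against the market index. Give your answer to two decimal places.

IR = (Rp − Rb) / TE = (13.8% − 6.1%) / 5.0% = 7.70% / 5.0% = 1.5400

1.54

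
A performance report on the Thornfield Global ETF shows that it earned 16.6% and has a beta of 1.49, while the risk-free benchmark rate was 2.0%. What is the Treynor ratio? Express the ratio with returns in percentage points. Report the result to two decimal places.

9.80

Treynor = (Rp − Rf) / β = (16.6% − 2.0%) / 1.49 = 14.60 / 1.49 = 9.7987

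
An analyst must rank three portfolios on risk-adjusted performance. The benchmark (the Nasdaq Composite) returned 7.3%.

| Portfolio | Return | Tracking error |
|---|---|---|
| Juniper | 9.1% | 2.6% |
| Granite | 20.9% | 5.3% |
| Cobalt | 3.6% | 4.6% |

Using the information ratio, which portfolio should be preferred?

Juniper: IR = (9.1% − 7.3%) / 2.6% = 0.692
Granite: IR = (20.9% − 7.3%) / 5.3% = 2.566
Cobalt: IR = (3.6% − 7.3%) / 4.6% = -0.804
Highest: Granite (2.566).

Granite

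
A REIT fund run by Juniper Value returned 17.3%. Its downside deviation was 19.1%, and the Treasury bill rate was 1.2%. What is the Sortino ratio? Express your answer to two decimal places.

0.84

Sortino = (Rp − Rf) / σd = (17.3% − 1.2%) / 19.1% = 16.10% / 19.1% = 0.8429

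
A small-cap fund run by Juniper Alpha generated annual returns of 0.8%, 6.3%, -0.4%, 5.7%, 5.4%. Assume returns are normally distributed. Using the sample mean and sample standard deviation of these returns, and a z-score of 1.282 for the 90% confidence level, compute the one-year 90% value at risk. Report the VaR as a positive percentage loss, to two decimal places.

r̄ = (0.8 + 6.3 − 0.4 + 5.7 + 5.4) / 5 = 3.5600%
Sample std dev = √[38.7720 / 4] = 3.1134%
VaR = −(r̄ − z·σ) = −(3.5600 − 1.282 × 3.1134) = −(-0.4314) = 0.4314%

0.43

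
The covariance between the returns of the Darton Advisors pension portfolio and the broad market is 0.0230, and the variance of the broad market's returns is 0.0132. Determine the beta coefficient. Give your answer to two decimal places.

1.74

β = Cov(Rp, Rm) / Var(Rm) = 0.0230 / 0.0132 = 1.7424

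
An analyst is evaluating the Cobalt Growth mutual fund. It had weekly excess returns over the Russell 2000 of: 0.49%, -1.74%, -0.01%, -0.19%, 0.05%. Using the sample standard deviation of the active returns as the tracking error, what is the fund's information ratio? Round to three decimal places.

-0.328

Mean return μ = -1.400 / 5 = -0.2800%
Sample std dev = √[2.9144 / 4] = 0.8536%
IR = μ / tracking error = -0.2800 / 0.8536 = -0.3280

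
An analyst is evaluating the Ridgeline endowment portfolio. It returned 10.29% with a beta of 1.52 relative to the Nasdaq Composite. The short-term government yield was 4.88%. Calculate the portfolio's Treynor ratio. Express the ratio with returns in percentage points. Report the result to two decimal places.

Treynor = (Rp − Rf) / β = (10.29% − 4.88%) / 1.52 = 5.41 / 1.52 = 3.5592

3.56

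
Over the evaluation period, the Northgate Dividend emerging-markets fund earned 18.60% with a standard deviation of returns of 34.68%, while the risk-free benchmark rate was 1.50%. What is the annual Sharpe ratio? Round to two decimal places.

Sharpe = (Rp − Rf) / σp = (18.60% − 1.50%) / 34.68% = 17.10% / 34.68% = 0.4931

0.49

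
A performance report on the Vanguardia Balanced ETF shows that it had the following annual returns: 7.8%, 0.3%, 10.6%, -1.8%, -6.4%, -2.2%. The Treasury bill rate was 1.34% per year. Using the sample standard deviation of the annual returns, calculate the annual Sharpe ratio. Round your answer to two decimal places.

0.01

Mean return r̄ = 8.30 / 6 = 1.3833%
Σ(r − r̄)² = 210.8483; sample σ = √(210.8483/5) = 6.4938%
Sharpe = (r̄ − rf) / σ = (1.3833 − 1.34) / 6.4938 = 0.0433 / 6.4938 = 0.0067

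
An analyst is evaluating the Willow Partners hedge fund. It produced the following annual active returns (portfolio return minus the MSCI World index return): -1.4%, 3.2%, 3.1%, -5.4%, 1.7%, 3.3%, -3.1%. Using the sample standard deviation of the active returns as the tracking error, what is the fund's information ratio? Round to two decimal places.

r̄ = (-1.4 + 3.2 + 3.1 − 5.4 + 1.7 + 3.3 − 3.1) / 7 = 0.2000%
Σ(r − r̄)² = (-1.4 − 0.2000)² + (3.2 − 0.2000)² + (3.1 − 0.2000)² + … = 74.0800
sample σ = √(74.0800 / 6) = √12.3467 = 3.5138%
IR = r̄ / tracking error = 0.2000 / 3.5138 = 0.0569

0.06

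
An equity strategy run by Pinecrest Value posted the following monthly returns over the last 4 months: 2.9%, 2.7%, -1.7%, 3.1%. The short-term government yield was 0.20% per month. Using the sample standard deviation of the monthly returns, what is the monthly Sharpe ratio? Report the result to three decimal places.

0.672

Mean return r̄ = 7.00 / 4 = 1.7500%
Σ(r − r̄)² = 15.9500; sample σ = √(15.9500/3) = 2.3058%
Sharpe = (r̄ − rf) / σ = (1.7500 − 0.2) / 2.3058 = 1.5500 / 2.3058 = 0.6722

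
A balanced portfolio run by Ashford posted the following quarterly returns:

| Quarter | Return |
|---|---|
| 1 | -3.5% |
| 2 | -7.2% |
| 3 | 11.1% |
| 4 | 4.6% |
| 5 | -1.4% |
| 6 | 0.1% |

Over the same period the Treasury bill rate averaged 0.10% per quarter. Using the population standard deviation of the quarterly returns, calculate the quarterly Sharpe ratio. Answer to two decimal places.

r̄ = (-3.5 − 7.2 + 11.1 + 4.6 − 1.4 + 0.1) / 6 = 0.6167%
Population std dev = √[208.1483 / 6] = 5.8899%
Sharpe = (r̄ − rf) / σ = (0.6167 − 0.1) / 5.8899 = 0.5167 / 5.8899 = 0.0877

0.09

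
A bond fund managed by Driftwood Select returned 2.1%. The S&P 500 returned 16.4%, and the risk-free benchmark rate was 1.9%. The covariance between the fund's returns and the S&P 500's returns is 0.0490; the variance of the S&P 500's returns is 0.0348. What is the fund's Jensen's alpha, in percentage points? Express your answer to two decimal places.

-20.22

β = Cov / Var = 0.0490 / 0.0348 = 1.4080
E[R] = Rf + β(Rm − Rf) = 1.9% + 1.4080 × (16.4% − 1.9%) = 22.3160%
α = Rp − E[R] = 2.1% − 22.3160% = -20.2160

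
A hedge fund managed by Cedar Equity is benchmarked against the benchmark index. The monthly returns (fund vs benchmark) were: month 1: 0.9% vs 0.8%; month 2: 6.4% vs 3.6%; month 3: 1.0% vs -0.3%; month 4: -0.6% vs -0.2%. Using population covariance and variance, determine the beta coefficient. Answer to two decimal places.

r̄p = 1.9250%,  r̄m = 0.9750%
Cov = Σ(rp − r̄p)(rm − r̄m) / 4 = 4.0181
Var(rm) = Σ(rm − r̄m)² / 4 = 2.4819
β = Cov / Var = 4.0181 / 2.4819 = 1.6190

1.62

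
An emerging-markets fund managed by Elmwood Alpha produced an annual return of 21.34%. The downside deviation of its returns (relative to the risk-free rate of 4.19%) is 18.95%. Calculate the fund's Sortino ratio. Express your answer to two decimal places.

Sortino = (Rp − Rf) / σd = (21.34% − 4.19%) / 18.95% = 17.15% / 18.95% = 0.9050

0.91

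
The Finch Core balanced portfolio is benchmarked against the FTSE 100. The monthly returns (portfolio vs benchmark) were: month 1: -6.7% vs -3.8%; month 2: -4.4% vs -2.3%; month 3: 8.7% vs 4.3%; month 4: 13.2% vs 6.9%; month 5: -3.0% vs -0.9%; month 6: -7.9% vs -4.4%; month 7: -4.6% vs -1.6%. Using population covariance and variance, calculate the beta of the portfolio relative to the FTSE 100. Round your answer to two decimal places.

1.92

r̄p = -0.6714%,  r̄m = -0.2571%
Cov = Σ(rp − r̄p)(rm − r̄m) / 7 = 29.6688
Var(rm) = Σ(rm − r̄m)² / 7 = 15.4424
β = Cov / Var = 29.6688 / 15.4424 = 1.9213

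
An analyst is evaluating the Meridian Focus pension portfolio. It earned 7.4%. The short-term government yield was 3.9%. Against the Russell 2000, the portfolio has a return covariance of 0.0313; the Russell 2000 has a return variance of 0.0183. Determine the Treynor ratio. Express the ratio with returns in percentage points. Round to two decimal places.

β = Cov / Var = 0.0313 / 0.0183 = 1.7104
Treynor = (Rp − Rf) / β = (7.4% − 3.9%) / 1.7104 = 3.50 / 1.7104 = 2.0463

2.05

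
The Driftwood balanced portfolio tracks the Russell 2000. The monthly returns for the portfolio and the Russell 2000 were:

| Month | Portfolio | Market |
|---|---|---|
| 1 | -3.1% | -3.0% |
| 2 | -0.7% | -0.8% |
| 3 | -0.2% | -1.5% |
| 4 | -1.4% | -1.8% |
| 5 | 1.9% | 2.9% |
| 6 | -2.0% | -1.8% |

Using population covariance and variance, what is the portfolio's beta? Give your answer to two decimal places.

0.78

r̄p = -0.9167%,  r̄m = -1.0000%
Cov = Σ(rp − r̄p)(rm − r̄m) / 6 = 2.7150
Var(rm) = Σ(rm − r̄m)² / 6 = 3.4633
β = Cov / Var = 2.7150 / 3.4633 = 0.7839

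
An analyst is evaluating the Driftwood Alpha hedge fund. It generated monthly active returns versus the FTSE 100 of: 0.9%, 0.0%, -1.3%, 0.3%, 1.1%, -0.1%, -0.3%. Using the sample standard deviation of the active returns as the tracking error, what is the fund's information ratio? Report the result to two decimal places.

μ = (0.9 + 0 − 1.3 + 0.3 + 1.1 − 0.1 − 0.3) / 7 = 0.0857%
Σ(r − μ)² = (0.9 − 0.0857)² + (0 − 0.0857)² + (-1.3 − 0.0857)² + … = 3.8486
sample σ = √(3.8486 / 6) = √0.6414 = 0.8009%
IR = μ / tracking error = 0.0857 / 0.8009 = 0.1070

0.11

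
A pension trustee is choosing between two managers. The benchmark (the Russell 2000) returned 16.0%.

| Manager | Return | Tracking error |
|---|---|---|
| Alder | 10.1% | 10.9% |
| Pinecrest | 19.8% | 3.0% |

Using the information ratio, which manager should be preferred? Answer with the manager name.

Alder: IR = (10.1% − 16.0%) / 10.9% = -0.541
Pinecrest: IR = (19.8% − 16.0%) / 3.0% = 1.267
Highest: Pinecrest (1.267).

Pinecrest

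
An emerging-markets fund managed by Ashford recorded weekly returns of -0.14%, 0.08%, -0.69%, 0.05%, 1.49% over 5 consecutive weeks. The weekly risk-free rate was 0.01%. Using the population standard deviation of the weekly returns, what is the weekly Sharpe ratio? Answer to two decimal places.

μ = (-0.14 + 0.08 − 0.69 + 0.05 + 1.49) / 5 = 0.1580%
Population σ = √[Σ(r − μ)² / 5] = √[2.5999 / 5] = √0.5200 = 0.7211%
Sharpe = (μ − rf) / σ = (0.1580 − 0.01) / 0.7211 = 0.1480 / 0.7211 = 0.2052

0.21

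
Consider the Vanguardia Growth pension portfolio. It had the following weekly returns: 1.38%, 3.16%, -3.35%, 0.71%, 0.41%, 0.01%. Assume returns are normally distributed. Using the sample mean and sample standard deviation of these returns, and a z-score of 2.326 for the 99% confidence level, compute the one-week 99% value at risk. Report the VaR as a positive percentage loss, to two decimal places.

4.59

μ = (1.38 + 3.16 − 3.35 + 0.71 + 0.41 + 0.01) / 6 = 0.3867%
Σ(r − μ)² = 22.8877; sample σ = √(22.8877/5) = 2.1395%
VaR = −(μ − z·σ) = −(0.3867 − 2.326 × 2.1395) = −(-4.5898) = 4.5898%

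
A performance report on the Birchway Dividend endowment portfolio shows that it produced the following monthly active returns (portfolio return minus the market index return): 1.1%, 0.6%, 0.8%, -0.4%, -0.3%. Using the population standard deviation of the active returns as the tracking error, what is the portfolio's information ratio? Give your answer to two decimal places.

μ = (1.1 + 0.6 + 0.8 − 0.4 − 0.3) / 5 = 0.3600%
Population std dev = √[1.8120 / 5] = 0.6020%
IR = μ / tracking error = 0.3600 / 0.6020 = 0.5980

0.60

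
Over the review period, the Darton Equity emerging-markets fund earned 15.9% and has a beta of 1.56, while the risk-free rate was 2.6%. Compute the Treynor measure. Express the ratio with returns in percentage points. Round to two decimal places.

8.53

Treynor = (Rp − Rf) / β = (15.9% − 2.6%) / 1.56 = 13.30 / 1.56 = 8.5256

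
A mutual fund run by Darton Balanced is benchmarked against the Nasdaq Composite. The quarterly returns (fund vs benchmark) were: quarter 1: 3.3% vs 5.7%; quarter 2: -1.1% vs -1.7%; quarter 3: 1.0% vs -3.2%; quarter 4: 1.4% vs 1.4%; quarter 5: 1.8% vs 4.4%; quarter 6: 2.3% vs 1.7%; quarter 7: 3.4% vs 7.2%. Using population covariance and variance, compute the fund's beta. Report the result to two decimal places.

0.33

r̄p = 1.7286%,  r̄m = 2.2143%
Cov = Σ(rp − r̄p)(rm − r̄m) / 7 = 4.1367
Var(rm) = Σ(rm − r̄m)² / 7 = 12.4784
β = Cov / Var = 4.1367 / 12.4784 = 0.3315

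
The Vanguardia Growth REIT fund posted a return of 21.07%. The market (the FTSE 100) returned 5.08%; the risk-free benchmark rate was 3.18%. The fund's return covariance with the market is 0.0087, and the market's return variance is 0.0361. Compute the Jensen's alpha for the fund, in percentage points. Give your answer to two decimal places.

17.43

β = Cov / Var = 0.0087 / 0.0361 = 0.2410
E[R] = Rf + β(Rm − Rf) = 3.18% + 0.2410 × (5.08% − 3.18%) = 3.6379%
α = Rp − E[R] = 21.07% − 3.6379% = 17.4321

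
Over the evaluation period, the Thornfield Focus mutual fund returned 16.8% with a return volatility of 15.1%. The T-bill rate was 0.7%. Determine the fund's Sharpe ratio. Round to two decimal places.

1.07

Sharpe = (Rp − Rf) / σp = (16.8% − 0.7%) / 15.1% = 16.10% / 15.1% = 1.0662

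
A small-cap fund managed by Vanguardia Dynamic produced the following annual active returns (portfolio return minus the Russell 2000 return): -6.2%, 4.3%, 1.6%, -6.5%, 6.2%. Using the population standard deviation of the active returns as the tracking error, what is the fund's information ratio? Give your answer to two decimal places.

r̄ = (-6.2 + 4.3 + 1.6 − 6.5 + 6.2) / 5 = -0.60 / 5 = -0.1200%
Σ(r − r̄)² = (-6.2 − (-0.1200))² + (4.3 − (-0.1200))² + … = 140.1080
population σ = √(140.1080 / 5) = √28.0216 = 5.2935%
IR = r̄ / tracking error = -0.1200 / 5.2935 = -0.0227

-0.02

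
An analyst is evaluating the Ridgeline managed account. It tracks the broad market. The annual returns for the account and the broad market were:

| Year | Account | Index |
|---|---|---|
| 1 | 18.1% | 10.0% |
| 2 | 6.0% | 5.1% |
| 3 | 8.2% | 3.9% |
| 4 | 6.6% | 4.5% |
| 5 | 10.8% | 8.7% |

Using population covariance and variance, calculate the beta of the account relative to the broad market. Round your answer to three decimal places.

r̄p = 9.9400%,  r̄m = 6.4400%
Cov = Σ(rp − r̄p)(rm − r̄m) / 5 = 9.4344
Var(rm) = Σ(rm − r̄m)² / 5 = 5.9584
β = Cov / Var = 9.4344 / 5.9584 = 1.5834

1.583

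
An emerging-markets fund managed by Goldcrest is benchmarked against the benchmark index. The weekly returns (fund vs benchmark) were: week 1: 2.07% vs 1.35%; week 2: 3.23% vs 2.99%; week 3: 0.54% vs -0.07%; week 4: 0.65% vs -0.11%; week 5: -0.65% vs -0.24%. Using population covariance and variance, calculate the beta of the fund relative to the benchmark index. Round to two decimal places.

1.02

r̄p = 1.1680%,  r̄m = 0.7840%
Cov = Σ(rp − r̄p)(rm − r̄m) / 5 = 1.5841
Var(rm) = Σ(rm − r̄m)² / 5 = 1.5528
β = Cov / Var = 1.5841 / 1.5528 = 1.0202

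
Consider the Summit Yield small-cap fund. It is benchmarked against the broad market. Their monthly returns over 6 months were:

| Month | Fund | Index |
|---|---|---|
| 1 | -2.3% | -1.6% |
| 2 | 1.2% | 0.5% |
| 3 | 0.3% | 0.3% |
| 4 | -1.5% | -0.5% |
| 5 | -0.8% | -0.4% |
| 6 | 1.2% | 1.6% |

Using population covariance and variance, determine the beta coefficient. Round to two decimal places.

1.25

r̄p = -0.3167%,  r̄m = -0.0167%
Cov = Σ(rp − r̄p)(rm − r̄m) / 6 = 1.2214
Var(rm) = Σ(rm − r̄m)² / 6 = 0.9781
β = Cov / Var = 1.2214 / 0.9781 = 1.2487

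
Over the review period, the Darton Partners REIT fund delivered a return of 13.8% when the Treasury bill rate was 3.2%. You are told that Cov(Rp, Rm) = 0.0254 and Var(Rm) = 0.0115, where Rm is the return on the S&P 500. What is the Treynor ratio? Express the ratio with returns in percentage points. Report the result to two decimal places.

β = Cov / Var = 0.0254 / 0.0115 = 2.2087
Treynor = (Rp − Rf) / β = (13.8% − 3.2%) / 2.2087 = 10.60 / 2.2087 = 4.7992

4.80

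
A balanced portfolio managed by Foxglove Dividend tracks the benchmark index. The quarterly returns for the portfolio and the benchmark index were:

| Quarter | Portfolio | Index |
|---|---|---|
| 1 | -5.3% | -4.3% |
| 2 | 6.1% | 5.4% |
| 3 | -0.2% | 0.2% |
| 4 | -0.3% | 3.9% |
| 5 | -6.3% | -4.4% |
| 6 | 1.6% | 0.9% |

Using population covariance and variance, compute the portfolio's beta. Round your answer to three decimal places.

1.028

r̄p = -0.7333%,  r̄m = 0.2833%
Cov = Σ(rp − r̄p)(rm − r̄m) / 6 = 14.1544
Var(rm) = Σ(rm − r̄m)² / 6 = 13.7647
β = Cov / Var = 14.1544 / 13.7647 = 1.0283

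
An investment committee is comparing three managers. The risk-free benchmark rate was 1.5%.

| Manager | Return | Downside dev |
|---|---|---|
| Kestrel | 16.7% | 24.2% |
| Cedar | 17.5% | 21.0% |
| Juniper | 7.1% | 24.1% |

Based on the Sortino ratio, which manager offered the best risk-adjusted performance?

Cedar

Kestrel: Sortino ratio = (16.7% − 1.5%) / 24.2% = 0.628
Cedar: Sortino ratio = (17.5% − 1.5%) / 21.0% = 0.762
Juniper: Sortino ratio = (7.1% − 1.5%) / 24.1% = 0.232
Highest: Cedar (0.762).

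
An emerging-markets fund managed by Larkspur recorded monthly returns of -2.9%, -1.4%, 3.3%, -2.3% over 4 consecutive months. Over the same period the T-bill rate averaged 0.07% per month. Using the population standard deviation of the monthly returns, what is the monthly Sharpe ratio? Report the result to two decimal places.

-0.37

Mean return r̄ = -3.30 / 4 = -0.8250%
Σ(r − r̄)² = (-2.9 − (-0.8250))² + (-1.4 − (-0.8250))² + (3.3 − (-0.8250))² + … = 23.8275
population σ = √(23.8275 / 4) = √5.9569 = 2.4407%
Sharpe = (r̄ − rf) / σ = (-0.8250 − 0.07) / 2.4407 = -0.8950 / 2.4407 = -0.3667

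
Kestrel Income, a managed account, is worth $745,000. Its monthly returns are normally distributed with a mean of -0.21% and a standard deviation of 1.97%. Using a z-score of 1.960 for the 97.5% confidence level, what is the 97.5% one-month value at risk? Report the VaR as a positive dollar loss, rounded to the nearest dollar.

Return at the 97.5% tail: μ − z·σ = -0.21% − 1.960 × 1.97% = -0.21 − 3.8612 = -4.0712%
VaR = −(-4.0712%) × $745,000 = 4.0712% × $745,000 = $30,330

$30,330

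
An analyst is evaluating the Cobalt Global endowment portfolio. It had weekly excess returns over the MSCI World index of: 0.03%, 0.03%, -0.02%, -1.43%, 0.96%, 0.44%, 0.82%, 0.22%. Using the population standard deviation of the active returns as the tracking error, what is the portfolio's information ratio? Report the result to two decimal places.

r̄ = (0.03 + 0.03 − 0.02 − 1.43 + 0.96 + 0.44 + 0.82 + 0.22) / 8 = 0.1313%
Σ(r − r̄)² = (0.03 − 0.1313)² + (0.03 − 0.1313)² + (-0.02 − 0.1313)² + … = 3.7453
population σ = √(3.7453 / 8) = √0.4682 = 0.6843%
IR = r̄ / tracking error = 0.1313 / 0.6843 = 0.1919

0.19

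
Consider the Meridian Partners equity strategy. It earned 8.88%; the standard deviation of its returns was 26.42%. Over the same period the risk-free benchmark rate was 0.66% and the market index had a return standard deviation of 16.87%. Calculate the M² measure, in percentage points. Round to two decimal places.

Sharpe = (Rp − Rf) / σp = (8.88% − 0.66%) / 26.42% = 0.3111
M² = Rf + Sharpe × σm = 0.66% + 0.3111 × 16.87% = 5.9083%

5.91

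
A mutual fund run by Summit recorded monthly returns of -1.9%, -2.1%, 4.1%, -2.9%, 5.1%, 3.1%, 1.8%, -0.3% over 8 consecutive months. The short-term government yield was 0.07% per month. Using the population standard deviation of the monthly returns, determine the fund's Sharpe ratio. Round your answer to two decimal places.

Mean return μ = 6.90 / 8 = 0.8625%
Σ(r − μ)² = (-1.9 − 0.8625)² + (-2.1 − 0.8625)² + … = 66.2388
population σ = √(66.2388 / 8) = √8.2799 = 2.8775%
Sharpe = (μ − rf) / σ = (0.8625 − 0.07) / 2.8775 = 0.7925 / 2.8775 = 0.2754

0.28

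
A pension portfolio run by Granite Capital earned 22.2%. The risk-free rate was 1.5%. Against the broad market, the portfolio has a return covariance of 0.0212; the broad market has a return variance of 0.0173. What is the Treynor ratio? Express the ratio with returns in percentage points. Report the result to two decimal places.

β = Cov / Var = 0.0212 / 0.0173 = 1.2254
Treynor = (Rp − Rf) / β = (22.2% − 1.5%) / 1.2254 = 20.70 / 1.2254 = 16.8924

16.89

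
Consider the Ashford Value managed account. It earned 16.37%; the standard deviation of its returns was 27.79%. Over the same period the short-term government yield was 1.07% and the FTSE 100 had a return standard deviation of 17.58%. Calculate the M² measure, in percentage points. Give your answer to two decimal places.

Sharpe = (Rp − Rf) / σp = (16.37% − 1.07%) / 27.79% = 0.5506
M² = Rf + Sharpe × σm = 1.07% + 0.5506 × 17.58% = 10.7495%

10.75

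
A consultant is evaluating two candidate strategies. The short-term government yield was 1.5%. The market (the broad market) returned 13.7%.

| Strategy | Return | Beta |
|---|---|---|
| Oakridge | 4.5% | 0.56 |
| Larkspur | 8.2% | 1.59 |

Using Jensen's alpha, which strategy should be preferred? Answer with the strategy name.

Oakridge: α = 4.5% − [1.5% + 0.56 × (13.7% − 1.5%)] = -3.832
Larkspur: α = 8.2% − [1.5% + 1.59 × (13.7% − 1.5%)] = -12.698
Highest: Oakridge (-3.832).

Oakridge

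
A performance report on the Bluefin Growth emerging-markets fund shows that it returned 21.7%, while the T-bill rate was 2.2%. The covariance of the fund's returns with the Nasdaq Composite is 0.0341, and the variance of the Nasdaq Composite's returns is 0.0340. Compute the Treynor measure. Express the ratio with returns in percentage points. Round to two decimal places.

β = Cov / Var = 0.0341 / 0.0340 = 1.0029
Treynor = (Rp − Rf) / β = (21.7% − 2.2%) / 1.0029 = 19.50 / 1.0029 = 19.4436

19.44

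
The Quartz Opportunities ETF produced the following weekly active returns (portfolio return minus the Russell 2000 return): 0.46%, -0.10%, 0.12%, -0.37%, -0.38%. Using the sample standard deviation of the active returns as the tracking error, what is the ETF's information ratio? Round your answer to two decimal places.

Mean return r̄ = -0.270 / 5 = -0.0540%
Σ(r − r̄)² = (0.46 − (-0.0540))² + (-0.1 − (-0.0540))² + … = 0.5027
sample σ = √(0.5027 / 4) = √0.1257 = 0.3545%
IR = r̄ / tracking error = -0.0540 / 0.3545 = -0.1523

-0.15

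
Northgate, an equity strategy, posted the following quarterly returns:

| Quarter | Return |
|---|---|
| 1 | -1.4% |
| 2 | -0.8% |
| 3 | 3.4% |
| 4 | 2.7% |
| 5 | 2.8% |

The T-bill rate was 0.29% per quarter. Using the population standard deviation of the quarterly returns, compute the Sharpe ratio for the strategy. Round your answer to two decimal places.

0.52

r̄ = (-1.4 − 0.8 + 3.4 + 2.7 + 2.8) / 5 = 6.70 / 5 = 1.3400%
Σ(r − r̄)² = 20.3120; population σ = √(20.3120/5) = 2.0155%
Sharpe = (r̄ − rf) / σ = (1.3400 − 0.29) / 2.0155 = 1.0500 / 2.0155 = 0.5210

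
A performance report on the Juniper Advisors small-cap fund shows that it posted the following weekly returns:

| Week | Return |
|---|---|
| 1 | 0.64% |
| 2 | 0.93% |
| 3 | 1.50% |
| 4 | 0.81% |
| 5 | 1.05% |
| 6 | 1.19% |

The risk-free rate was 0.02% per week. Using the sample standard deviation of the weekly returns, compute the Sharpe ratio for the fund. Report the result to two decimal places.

Mean return μ = 6.120 / 6 = 1.0200%
Σ(r − μ)² = (0.64 − 1.0200)² + (0.93 − 1.0200)² + (1.5 − 1.0200)² + … = 0.4568
σ = √[0.4568 / 5] = 0.3023%
Sharpe = (μ − rf) / σ = (1.0200 − 0.02) / 0.3023 = 1.0000 / 0.3023 = 3.3080

3.31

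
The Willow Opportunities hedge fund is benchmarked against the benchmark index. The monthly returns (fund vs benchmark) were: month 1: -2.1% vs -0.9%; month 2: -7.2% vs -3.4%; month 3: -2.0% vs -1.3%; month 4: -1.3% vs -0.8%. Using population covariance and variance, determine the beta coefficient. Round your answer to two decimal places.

2.21

r̄p = -3.1500%,  r̄m = -1.6000%
Cov = Σ(rp − r̄p)(rm − r̄m) / 4 = 2.4625
Var(rm) = Σ(rm − r̄m)² / 4 = 1.1150
β = Cov / Var = 2.4625 / 1.1150 = 2.2085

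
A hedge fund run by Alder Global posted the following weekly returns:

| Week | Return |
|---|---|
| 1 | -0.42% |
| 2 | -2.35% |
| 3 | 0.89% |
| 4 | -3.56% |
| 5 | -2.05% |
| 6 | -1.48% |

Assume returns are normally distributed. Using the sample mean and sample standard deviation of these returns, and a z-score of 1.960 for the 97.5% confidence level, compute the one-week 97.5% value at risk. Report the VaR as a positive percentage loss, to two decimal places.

4.55

μ = (-0.42 − 2.35 + 0.89 − 3.56 − 2.05 − 1.48) / 6 = -8.970 / 6 = -1.4950%
Sample σ = √[Σ(r − μ)² / 5] = √[12.1474 / 5] = √2.4295 = 1.5587%
VaR = −(μ − z·σ) = −(-1.4950 − 1.960 × 1.5587) = −(-4.5501) = 4.5501%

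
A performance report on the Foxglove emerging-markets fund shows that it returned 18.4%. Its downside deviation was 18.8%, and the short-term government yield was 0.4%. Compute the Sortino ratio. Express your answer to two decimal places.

0.96

Sortino = (Rp − Rf) / σd = (18.4% − 0.4%) / 18.8% = 18.00% / 18.8% = 0.9574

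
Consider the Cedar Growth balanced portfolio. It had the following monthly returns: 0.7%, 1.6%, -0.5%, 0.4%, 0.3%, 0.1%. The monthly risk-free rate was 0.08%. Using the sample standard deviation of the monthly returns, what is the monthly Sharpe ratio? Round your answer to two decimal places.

0.51

Mean return r̄ = 2.60 / 6 = 0.4333%
Σ(r − r̄)² = (0.7 − 0.4333)² + (1.6 − 0.4333)² + (-0.5 − 0.4333)² + … = 2.4333
sample σ = √(2.4333 / 5) = √0.4867 = 0.6976%
Sharpe = (r̄ − rf) / σ = (0.4333 − 0.08) / 0.6976 = 0.3533 / 0.6976 = 0.5065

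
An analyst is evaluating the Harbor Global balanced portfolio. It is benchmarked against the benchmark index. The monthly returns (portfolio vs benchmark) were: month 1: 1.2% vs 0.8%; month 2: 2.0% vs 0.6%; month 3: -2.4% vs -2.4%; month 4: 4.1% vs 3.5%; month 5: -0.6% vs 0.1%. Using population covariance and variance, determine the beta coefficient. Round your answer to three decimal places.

r̄p = 0.8600%,  r̄m = 0.5200%
Cov = Σ(rp − r̄p)(rm − r̄m) / 5 = 3.9948
Var(rm) = Σ(rm − r̄m)² / 5 = 3.5336
β = Cov / Var = 3.9948 / 3.5336 = 1.1305

1.131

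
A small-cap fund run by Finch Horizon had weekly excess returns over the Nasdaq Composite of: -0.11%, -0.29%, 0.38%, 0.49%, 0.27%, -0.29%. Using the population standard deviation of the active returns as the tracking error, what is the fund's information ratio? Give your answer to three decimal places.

μ = (-0.11 − 0.29 + 0.38 + 0.49 + 0.27 − 0.29) / 6 = 0.450 / 6 = 0.0750%
Σ(r − μ)² = (-0.11 − 0.0750)² + (-0.29 − 0.0750)² + … = 0.6040
σ = √[0.6040 / 6] = 0.3173%
IR = μ / tracking error = 0.0750 / 0.3173 = 0.2364

0.236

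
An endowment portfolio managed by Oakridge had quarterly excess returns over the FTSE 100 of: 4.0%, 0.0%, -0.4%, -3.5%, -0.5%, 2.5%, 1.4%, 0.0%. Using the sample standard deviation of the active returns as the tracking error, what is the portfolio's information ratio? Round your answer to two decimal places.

0.19

Mean return μ = 3.50 / 8 = 0.4375%
Sample std dev = √[35.3388 / 7] = 2.2469%
IR = μ / tracking error = 0.4375 / 2.2469 = 0.1947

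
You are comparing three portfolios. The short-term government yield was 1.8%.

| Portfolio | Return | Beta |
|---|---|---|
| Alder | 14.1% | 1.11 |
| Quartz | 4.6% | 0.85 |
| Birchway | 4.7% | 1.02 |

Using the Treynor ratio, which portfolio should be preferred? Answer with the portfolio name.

Alder: Treynor = (14.1% − 1.8%) / 1.11 = 11.081
Quartz: Treynor = (4.6% − 1.8%) / 0.85 = 3.294
Birchway: Treynor = (4.7% − 1.8%) / 1.02 = 2.843
Highest: Alder (11.081).

Alder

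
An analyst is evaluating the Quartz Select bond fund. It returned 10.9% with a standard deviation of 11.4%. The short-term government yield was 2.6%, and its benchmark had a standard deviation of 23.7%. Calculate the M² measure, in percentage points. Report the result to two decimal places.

Sharpe = (Rp − Rf) / σp = (10.9% − 2.6%) / 11.4% = 0.7281
M² = Rf + Sharpe × σm = 2.6% + 0.7281 × 23.7% = 19.8560%

19.86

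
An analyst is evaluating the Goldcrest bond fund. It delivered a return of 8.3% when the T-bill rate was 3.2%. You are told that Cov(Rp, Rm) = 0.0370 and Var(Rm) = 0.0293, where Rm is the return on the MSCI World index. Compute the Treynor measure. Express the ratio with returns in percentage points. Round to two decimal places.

4.04

β = Cov / Var = 0.0370 / 0.0293 = 1.2628
Treynor = (Rp − Rf) / β = (8.3% − 3.2%) / 1.2628 = 5.10 / 1.2628 = 4.0386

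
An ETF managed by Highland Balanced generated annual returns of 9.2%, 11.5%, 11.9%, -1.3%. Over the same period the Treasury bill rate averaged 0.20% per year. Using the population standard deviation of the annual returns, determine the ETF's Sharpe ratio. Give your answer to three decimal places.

r̄ = (9.2 + 11.5 + 11.9 − 1.3) / 4 = 7.8250%
Σ(r − r̄)² = (9.2 − 7.8250)² + (11.5 − 7.8250)² + (11.9 − 7.8250)² + … = 115.2675
σ = √[115.2675 / 4] = 5.3681%
Sharpe = (r̄ − rf) / σ = (7.8250 − 0.2) / 5.3681 = 7.6250 / 5.3681 = 1.4204

1.420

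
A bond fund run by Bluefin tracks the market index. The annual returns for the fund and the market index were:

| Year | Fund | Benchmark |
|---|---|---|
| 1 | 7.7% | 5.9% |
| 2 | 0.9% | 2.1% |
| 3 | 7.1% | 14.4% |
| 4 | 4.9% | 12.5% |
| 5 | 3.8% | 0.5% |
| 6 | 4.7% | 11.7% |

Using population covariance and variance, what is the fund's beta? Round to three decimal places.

0.231

r̄p = 4.8500%,  r̄m = 7.8500%
Cov = Σ(rp − r̄p)(rm − r̄m) / 6 = 6.5442
Var(rm) = Σ(rm − r̄m)² / 6 = 28.3725
β = Cov / Var = 6.5442 / 28.3725 = 0.2307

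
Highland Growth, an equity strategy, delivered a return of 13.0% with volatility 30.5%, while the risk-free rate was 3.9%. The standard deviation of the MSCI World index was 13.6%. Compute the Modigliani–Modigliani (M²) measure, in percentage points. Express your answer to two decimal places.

7.96

Sharpe = (Rp − Rf) / σp = (13.0% − 3.9%) / 30.5% = 0.2984
M² = Rf + Sharpe × σm = 3.9% + 0.2984 × 13.6% = 7.9582%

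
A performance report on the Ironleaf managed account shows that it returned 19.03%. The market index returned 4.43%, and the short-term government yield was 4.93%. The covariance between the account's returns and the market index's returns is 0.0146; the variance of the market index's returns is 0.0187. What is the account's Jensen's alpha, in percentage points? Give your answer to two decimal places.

β = Cov / Var = 0.0146 / 0.0187 = 0.7807
E[R] = Rf + β(Rm − Rf) = 4.93% + 0.7807 × (4.43% − 4.93%) = 4.5397%
α = Rp − E[R] = 19.03% − 4.5397% = 14.4903

14.49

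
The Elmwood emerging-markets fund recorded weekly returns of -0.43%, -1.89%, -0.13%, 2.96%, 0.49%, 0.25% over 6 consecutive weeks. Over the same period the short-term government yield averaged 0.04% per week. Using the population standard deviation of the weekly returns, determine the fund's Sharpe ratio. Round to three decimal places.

0.116

r̄ = (-0.43 − 1.89 − 0.13 + 2.96 + 0.49 + 0.25) / 6 = 1.250 / 6 = 0.2083%
Σ(r − r̄)² = (-0.43 − 0.2083)² + (-1.89 − 0.2083)² + (-0.13 − 0.2083)² + … = 12.5777
σ = √[12.5777 / 6] = 1.4479%
Sharpe = (r̄ − rf) / σ = (0.2083 − 0.04) / 1.4479 = 0.1683 / 1.4479 = 0.1162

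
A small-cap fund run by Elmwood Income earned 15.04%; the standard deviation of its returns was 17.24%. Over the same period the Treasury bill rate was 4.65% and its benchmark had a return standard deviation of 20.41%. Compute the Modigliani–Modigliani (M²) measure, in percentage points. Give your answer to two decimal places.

Sharpe = (Rp − Rf) / σp = (15.04% − 4.65%) / 17.24% = 0.6027
M² = Rf + Sharpe × σm = 4.65% + 0.6027 × 20.41% = 16.9511%

16.95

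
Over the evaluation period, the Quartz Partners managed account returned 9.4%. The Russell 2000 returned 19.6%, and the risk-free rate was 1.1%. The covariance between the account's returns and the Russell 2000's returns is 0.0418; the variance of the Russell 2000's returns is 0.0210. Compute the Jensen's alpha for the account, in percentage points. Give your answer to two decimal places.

-28.52

β = Cov / Var = 0.0418 / 0.0210 = 1.9905
E[R] = Rf + β(Rm − Rf) = 1.1% + 1.9905 × (19.6% − 1.1%) = 37.9243%
α = Rp − E[R] = 9.4% − 37.9243% = -28.5243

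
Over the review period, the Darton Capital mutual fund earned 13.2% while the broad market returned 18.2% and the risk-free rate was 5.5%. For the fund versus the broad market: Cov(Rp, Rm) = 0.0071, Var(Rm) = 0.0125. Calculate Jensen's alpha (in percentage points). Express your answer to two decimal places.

β = Cov / Var = 0.0071 / 0.0125 = 0.5680
E[R] = Rf + β(Rm − Rf) = 5.5% + 0.5680 × (18.2% − 5.5%) = 12.7136%
α = Rp − E[R] = 13.2% − 12.7136% = 0.4864

0.49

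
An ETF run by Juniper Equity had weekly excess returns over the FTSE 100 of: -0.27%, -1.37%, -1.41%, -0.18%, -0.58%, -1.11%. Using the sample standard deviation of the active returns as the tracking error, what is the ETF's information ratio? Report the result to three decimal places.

Mean return r̄ = -4.920 / 6 = -0.8200%
Σ(r − r̄)² = (-0.27 − (-0.8200))² + (-1.37 − (-0.8200))² + … = 1.5044
σ = √[1.5044 / 5] = 0.5485%
IR = r̄ / tracking error = -0.8200 / 0.5485 = -1.4950

-1.495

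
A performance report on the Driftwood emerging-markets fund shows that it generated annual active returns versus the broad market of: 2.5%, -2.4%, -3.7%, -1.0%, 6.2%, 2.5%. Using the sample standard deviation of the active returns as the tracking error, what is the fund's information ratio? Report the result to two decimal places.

0.18

r̄ = (2.5 − 2.4 − 3.7 − 1 + 6.2 + 2.5) / 6 = 4.10 / 6 = 0.6833%
Σ(r − r̄)² = (2.5 − 0.6833)² + (-2.4 − 0.6833)² + … = 68.5883
σ = √[68.5883 / 5] = 3.7037%
IR = r̄ / tracking error = 0.6833 / 3.7037 = 0.1845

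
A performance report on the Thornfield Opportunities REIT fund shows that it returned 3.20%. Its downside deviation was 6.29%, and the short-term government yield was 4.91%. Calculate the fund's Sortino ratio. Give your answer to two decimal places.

Sortino = (Rp − Rf) / σd = (3.20% − 4.91%) / 6.29% = -1.71% / 6.29% = -0.2719

-0.27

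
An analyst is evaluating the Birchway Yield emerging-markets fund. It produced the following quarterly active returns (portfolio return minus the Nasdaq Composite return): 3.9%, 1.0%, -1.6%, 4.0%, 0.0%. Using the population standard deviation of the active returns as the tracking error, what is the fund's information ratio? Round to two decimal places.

0.66

μ = (3.9 + 1 − 1.6 + 4 + 0) / 5 = 1.4600%
Population σ = √[Σ(r − μ)² / 5] = √[24.1120 / 5] = √4.8224 = 2.1960%
IR = μ / tracking error = 1.4600 / 2.1960 = 0.6648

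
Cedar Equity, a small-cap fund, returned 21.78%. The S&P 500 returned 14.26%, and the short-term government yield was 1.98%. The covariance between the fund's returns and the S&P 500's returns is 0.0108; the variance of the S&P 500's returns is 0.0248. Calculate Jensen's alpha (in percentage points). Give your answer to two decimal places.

14.45

β = Cov / Var = 0.0108 / 0.0248 = 0.4355
E[R] = Rf + β(Rm − Rf) = 1.98% + 0.4355 × (14.26% − 1.98%) = 7.3279%
α = Rp − E[R] = 21.78% − 7.3279% = 14.4521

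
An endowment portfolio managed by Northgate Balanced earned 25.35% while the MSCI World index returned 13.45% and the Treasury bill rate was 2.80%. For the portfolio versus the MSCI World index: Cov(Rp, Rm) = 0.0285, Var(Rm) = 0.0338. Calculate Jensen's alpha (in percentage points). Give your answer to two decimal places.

13.57

β = Cov / Var = 0.0285 / 0.0338 = 0.8432
E[R] = Rf + β(Rm − Rf) = 2.80% + 0.8432 × (13.45% − 2.80%) = 11.7801%
α = Rp − E[R] = 25.35% − 11.7801% = 13.5699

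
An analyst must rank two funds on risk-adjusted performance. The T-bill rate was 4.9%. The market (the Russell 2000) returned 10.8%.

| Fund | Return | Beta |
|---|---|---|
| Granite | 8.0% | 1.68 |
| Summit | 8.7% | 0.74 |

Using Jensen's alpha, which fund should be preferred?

Summit

Granite: α = 8.0% − [4.9% + 1.68 × (10.8% − 4.9%)] = -6.812
Summit: α = 8.7% − [4.9% + 0.74 × (10.8% − 4.9%)] = -0.566
Highest: Summit (-0.566).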